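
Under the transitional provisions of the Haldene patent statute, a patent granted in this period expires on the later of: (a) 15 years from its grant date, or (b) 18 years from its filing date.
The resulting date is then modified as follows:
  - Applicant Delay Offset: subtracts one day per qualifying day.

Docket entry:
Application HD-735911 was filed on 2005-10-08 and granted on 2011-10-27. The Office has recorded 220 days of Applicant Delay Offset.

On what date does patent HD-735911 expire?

2026-03-21

(a) grant + 15 years → 27 October 2026.
(b) filing + 18 years → 8 October 2023.
Later of the two: 27 October 2026.
Applicant Delay Offset: −220 days → 21 March 2026.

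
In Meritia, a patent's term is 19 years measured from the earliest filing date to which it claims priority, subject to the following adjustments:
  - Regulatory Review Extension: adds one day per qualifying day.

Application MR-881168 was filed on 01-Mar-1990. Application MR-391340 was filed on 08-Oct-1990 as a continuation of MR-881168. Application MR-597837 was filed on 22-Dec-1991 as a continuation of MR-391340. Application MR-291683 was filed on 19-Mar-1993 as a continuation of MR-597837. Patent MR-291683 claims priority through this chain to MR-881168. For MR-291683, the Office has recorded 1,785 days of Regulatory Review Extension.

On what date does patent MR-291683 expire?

Earliest priority filing: 1 March 1990.
Base term: 1 March 1990 + 19 years → 1 March 2009.
Regulatory Review Extension: +1785 days → 19 January 2014.

2014-01-19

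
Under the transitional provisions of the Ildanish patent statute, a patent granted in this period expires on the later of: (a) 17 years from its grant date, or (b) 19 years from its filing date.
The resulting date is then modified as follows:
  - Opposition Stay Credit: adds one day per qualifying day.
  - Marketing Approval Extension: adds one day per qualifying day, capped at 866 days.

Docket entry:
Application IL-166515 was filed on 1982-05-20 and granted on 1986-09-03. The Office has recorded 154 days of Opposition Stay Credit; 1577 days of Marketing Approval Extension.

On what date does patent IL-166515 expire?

June 19, 2006

(a) grant + 17 years → 3 September 2003.
(b) filing + 19 years → 20 May 2001.
Later of the two: 3 September 2003.
Opposition Stay Credit: +154 days → 4 February 2004.
Marketing Approval Extension: 1577 days claimed exceeds the 866-day cap, so +866 days → 19 June 2006.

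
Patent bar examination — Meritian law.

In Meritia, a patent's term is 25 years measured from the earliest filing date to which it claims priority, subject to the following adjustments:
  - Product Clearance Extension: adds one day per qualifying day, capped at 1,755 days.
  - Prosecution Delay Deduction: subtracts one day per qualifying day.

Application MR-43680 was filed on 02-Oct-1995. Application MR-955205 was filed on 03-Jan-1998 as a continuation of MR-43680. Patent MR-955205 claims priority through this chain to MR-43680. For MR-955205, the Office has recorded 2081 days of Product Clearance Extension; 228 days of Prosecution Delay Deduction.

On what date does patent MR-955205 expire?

December 7, 2024

Earliest priority filing: 2 October 1995.
Base term: 2 October 1995 + 25 years → 2 October 2020.
Product Clearance Extension: 2081 days claimed exceeds the 1755-day cap, so +1755 days → 23 July 2025.
Prosecution Delay Deduction: −228 days → 7 December 2024.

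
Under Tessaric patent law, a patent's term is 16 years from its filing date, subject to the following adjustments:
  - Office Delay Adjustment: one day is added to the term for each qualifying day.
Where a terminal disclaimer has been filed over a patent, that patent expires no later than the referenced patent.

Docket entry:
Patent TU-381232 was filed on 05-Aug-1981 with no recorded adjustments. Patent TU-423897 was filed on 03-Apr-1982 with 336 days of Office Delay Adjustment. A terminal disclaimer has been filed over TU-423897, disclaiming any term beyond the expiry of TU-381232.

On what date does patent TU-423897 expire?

Natural term of TU-423897:
  Base: filing + 16 years → 3 April 1998.
  Office Delay Adjustment: +336 days → 5 March 1999.
Expiry of referenced patent TU-381232:
  Base: filing + 16 years → 5 August 1997.
Terminal disclaimer: TU-423897 expires on the earlier of 5 March 1999 and 5 August 1997.

August 5, 1997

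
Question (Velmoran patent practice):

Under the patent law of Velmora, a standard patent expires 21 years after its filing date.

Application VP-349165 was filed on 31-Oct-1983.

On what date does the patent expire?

Filing date + 21 years → 31 October 2004.

October 31, 2004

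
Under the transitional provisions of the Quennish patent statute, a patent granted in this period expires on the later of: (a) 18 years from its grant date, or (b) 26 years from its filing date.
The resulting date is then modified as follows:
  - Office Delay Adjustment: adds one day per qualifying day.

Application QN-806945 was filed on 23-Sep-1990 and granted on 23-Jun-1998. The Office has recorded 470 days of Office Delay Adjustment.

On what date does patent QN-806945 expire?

(a) grant + 18 years → 23 June 2016.
(b) filing + 26 years → 23 September 2016.
Later of the two: 23 September 2016.
Office Delay Adjustment: +470 days → 6 January 2018.

2018-01-06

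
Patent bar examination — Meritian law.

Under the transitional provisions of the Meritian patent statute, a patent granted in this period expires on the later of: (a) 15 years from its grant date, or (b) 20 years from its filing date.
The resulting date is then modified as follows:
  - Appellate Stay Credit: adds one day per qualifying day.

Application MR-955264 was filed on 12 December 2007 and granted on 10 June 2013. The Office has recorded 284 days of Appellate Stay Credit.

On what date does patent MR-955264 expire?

(a) grant + 15 years → 10 June 2028.
(b) filing + 20 years → 12 December 2027.
Later of the two: 10 June 2028.
Appellate Stay Credit: +284 days → 21 March 2029.

2029-03-21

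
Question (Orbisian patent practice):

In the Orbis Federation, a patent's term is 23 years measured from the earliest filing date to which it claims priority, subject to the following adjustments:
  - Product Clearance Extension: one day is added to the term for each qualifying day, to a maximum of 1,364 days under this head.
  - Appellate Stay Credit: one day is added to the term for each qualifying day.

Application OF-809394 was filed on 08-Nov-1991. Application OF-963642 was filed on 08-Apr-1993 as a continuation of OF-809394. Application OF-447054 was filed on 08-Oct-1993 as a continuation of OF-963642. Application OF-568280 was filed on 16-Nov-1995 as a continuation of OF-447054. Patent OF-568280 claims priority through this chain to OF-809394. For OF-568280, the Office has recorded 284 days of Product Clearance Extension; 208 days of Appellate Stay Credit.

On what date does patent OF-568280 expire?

March 14, 2016

Earliest priority filing: 8 November 1991.
Base term: 8 November 1991 + 23 years → 8 November 2014.
Product Clearance Extension: 284 days (within the 1364-day cap) → +284 days → 19 August 2015.
Appellate Stay Credit: +208 days → 14 March 2016.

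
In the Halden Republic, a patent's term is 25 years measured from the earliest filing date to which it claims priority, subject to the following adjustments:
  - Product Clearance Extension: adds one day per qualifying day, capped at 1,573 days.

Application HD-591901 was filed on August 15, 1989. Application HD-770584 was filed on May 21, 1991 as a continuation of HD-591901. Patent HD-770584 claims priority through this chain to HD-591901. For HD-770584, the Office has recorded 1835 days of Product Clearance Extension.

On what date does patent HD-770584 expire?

December 5, 2018

Earliest priority filing: 15 August 1989.
Base term: 15 August 1989 + 25 years → 15 August 2014.
Product Clearance Extension: 1835 days claimed exceeds the 1573-day cap, so +1573 days → 5 December 2018.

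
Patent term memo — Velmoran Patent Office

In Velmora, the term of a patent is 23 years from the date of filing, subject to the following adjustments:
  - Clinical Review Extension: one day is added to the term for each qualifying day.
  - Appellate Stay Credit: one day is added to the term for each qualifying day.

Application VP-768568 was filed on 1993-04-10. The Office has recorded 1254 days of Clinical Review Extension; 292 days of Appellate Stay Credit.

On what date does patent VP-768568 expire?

Base term: filing date + 23 years → 10 April 2016.
Clinical Review Extension: +1254 days → 16 September 2019.
Appellate Stay Credit: +292 days → 4 July 2020.

2020-07-04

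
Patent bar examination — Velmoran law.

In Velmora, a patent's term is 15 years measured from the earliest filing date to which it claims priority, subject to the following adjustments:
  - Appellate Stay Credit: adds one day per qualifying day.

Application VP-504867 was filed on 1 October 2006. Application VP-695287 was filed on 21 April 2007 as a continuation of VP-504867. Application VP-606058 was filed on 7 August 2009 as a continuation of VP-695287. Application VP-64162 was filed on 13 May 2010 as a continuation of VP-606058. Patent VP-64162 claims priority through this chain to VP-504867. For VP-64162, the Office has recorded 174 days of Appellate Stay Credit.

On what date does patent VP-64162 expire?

2022-03-24

Earliest priority filing: 1 October 2006.
Base term: 1 October 2006 + 15 years → 1 October 2021.
Appellate Stay Credit: +174 days → 24 March 2022.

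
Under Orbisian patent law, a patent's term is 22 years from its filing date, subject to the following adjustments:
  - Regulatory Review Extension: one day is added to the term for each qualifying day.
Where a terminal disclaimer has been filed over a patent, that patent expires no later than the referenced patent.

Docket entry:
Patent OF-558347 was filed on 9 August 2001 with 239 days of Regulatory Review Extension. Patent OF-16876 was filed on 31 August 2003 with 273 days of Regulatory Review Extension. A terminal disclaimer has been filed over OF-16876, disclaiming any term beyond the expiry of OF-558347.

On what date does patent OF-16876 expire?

April 4, 2024

Natural term of OF-16876:
  Base: filing + 22 years → 31 August 2025.
  Regulatory Review Extension: +273 days → 31 May 2026.
Expiry of referenced patent OF-558347:
  Base: filing + 22 years → 9 August 2023.
  Regulatory Review Extension: +239 days → 4 April 2024.
Terminal disclaimer: OF-16876 expires on the earlier of 31 May 2026 and 4 April 2024.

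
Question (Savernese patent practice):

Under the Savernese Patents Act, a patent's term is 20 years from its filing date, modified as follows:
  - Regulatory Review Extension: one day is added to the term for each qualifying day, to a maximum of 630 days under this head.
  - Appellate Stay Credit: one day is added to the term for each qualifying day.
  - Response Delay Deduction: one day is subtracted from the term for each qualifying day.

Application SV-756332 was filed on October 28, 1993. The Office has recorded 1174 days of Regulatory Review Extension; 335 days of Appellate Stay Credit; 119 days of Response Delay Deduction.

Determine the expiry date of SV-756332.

Base term: filing date + 20 years → 28 October 2013.
Regulatory Review Extension: 1174 days claimed exceeds the 630-day cap, so +630 days → 20 July 2015.
Appellate Stay Credit: +335 days → 19 June 2016.
Response Delay Deduction: −119 days → 21 February 2016.

2016-02-21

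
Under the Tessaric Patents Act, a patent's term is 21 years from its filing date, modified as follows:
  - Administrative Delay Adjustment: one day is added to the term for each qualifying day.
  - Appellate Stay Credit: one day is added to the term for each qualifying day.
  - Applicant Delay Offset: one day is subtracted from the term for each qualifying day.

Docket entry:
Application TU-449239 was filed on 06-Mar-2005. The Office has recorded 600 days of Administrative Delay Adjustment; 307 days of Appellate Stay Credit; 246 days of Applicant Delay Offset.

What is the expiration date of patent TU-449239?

Base term: filing date + 21 years → 6 March 2026.
Administrative Delay Adjustment: +600 days → 27 October 2027.
Appellate Stay Credit: +307 days → 29 August 2028.
Applicant Delay Offset: −246 days → 27 December 2027.

December 27, 2027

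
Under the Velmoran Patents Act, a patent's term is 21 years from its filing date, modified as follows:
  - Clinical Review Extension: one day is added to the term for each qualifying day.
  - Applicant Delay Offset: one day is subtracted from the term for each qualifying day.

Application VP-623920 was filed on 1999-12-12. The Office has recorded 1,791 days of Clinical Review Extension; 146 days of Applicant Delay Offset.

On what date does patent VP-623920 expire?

June 14, 2025

Base term: filing date + 21 years → 12 December 2020.
Clinical Review Extension: +1791 days → 7 November 2025.
Applicant Delay Offset: −146 days → 14 June 2025.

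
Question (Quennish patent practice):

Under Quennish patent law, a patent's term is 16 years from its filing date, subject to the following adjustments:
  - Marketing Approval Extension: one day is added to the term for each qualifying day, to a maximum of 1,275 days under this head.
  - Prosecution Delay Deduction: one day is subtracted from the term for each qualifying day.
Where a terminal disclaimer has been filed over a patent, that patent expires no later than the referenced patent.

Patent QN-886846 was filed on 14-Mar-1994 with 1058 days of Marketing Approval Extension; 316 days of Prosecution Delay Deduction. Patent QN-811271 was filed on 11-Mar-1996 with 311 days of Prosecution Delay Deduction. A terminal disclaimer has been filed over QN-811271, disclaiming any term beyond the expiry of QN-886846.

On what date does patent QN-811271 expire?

2011-05-05

Natural term of QN-811271:
  Base: filing + 16 years → 11 March 2012.
  Prosecution Delay Deduction: −311 days → 5 May 2011.
Expiry of referenced patent QN-886846:
  Base: filing + 16 years → 14 March 2010.
  Marketing Approval Extension: 1058 days (within the 1275-day cap) → +1058 days → 4 February 2013.
  Prosecution Delay Deduction: −316 days → 25 March 2012.
Terminal disclaimer: QN-811271 expires on the earlier of 5 May 2011 and 25 March 2012.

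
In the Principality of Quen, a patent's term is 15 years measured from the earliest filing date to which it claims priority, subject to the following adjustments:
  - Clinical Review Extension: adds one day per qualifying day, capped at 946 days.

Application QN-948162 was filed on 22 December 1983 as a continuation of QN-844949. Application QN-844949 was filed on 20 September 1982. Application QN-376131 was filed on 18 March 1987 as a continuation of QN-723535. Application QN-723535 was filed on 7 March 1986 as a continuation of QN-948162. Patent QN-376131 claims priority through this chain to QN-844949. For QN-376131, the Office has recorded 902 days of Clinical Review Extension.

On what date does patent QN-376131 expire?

Earliest priority filing: 20 September 1982.
Base term: 20 September 1982 + 15 years → 20 September 1997.
Clinical Review Extension: 902 days (within the 946-day cap) → +902 days → 10 March 2000.

2000-03-10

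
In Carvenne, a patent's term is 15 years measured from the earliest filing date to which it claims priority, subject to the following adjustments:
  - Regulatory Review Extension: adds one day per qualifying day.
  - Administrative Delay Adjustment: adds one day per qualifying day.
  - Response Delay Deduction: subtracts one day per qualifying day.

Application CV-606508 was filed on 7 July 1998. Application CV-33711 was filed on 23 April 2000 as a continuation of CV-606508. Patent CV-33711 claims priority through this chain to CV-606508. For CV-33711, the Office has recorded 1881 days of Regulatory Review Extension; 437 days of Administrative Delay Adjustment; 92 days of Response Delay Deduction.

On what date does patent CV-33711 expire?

2019-08-11

Earliest priority filing: 7 July 1998.
Base term: 7 July 1998 + 15 years → 7 July 2013.
Regulatory Review Extension: +1881 days → 31 August 2018.
Administrative Delay Adjustment: +437 days → 11 November 2019.
Response Delay Deduction: −92 days → 11 August 2019.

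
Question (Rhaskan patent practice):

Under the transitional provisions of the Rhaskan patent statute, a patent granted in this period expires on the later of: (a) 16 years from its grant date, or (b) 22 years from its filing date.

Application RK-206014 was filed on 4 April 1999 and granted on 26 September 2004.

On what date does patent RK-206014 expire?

(a) grant + 16 years → 26 September 2020.
(b) filing + 22 years → 4 April 2021.
Later of the two: 4 April 2021.

2021-04-04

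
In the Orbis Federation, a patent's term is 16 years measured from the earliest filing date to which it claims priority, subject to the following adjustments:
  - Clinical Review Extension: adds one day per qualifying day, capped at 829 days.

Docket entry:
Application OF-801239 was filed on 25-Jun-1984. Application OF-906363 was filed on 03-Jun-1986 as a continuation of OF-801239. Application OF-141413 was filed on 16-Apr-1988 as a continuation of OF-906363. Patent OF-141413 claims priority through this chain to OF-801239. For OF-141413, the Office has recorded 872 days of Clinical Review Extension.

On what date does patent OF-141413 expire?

2002-10-02

Earliest priority filing: 25 June 1984.
Base term: 25 June 1984 + 16 years → 25 June 2000.
Clinical Review Extension: 872 days claimed exceeds the 829-day cap, so +829 days → 2 October 2002.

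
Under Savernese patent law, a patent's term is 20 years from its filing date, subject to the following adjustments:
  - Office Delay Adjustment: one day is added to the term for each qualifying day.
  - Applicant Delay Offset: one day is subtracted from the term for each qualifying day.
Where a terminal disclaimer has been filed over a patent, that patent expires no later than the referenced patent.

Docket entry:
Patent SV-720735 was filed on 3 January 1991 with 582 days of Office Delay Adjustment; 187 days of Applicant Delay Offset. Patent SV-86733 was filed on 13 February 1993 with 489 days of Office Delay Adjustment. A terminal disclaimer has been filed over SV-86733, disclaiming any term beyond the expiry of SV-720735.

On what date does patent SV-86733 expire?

February 2, 2012

Natural term of SV-86733:
  Base: filing + 20 years → 13 February 2013.
  Office Delay Adjustment: +489 days → 17 June 2014.
Expiry of referenced patent SV-720735:
  Base: filing + 20 years → 3 January 2011.
  Office Delay Adjustment: +582 days → 7 August 2012.
  Applicant Delay Offset: −187 days → 2 February 2012.
Terminal disclaimer: SV-86733 expires on the earlier of 17 June 2014 and 2 February 2012.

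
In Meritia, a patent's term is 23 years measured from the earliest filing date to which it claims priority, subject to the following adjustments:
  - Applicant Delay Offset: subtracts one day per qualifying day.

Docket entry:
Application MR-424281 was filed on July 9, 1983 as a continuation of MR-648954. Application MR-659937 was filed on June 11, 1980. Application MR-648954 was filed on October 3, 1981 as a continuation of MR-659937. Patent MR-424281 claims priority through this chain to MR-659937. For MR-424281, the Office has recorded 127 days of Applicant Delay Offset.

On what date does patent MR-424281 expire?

February 4, 2003

Earliest priority filing: 11 June 1980.
Base term: 11 June 1980 + 23 years → 11 June 2003.
Applicant Delay Offset: −127 days → 4 February 2003.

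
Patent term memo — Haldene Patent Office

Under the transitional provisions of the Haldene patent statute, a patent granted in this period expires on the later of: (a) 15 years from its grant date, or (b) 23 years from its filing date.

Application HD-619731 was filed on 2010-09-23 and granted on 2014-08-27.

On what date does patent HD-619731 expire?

(a) grant + 15 years → 27 August 2029.
(b) filing + 23 years → 23 September 2033.
Later of the two: 23 September 2033.

2033-09-23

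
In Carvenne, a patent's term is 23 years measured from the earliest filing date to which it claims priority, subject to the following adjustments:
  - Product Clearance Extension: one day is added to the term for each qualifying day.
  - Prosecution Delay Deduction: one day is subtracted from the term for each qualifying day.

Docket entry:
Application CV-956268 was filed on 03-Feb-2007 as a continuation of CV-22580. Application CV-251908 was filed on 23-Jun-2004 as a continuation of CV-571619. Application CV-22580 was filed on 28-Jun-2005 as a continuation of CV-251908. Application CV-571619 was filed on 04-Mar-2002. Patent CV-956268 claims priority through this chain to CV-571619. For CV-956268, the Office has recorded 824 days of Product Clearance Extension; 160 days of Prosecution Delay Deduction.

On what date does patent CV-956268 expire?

Earliest priority filing: 4 March 2002.
Base term: 4 March 2002 + 23 years → 4 March 2025.
Product Clearance Extension: +824 days → 6 June 2027.
Prosecution Delay Deduction: −160 days → 28 December 2026.

December 28, 2026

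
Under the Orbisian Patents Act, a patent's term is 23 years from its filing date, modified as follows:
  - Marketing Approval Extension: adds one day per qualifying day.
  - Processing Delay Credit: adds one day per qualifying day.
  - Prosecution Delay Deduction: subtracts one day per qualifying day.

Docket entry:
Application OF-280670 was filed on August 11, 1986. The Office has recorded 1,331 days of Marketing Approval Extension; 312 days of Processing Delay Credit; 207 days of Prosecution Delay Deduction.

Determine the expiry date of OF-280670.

Base term: filing date + 23 years → 11 August 2009.
Marketing Approval Extension: +1331 days → 3 April 2013.
Processing Delay Credit: +312 days → 9 February 2014.
Prosecution Delay Deduction: −207 days → 17 July 2013.

2013-07-17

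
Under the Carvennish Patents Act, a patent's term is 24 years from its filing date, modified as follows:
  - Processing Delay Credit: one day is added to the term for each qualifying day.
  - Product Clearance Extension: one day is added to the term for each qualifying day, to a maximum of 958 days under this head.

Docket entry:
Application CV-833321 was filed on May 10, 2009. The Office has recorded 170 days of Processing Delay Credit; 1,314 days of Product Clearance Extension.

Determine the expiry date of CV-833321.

2036-06-11

Base term: filing date + 24 years → 10 May 2033.
Processing Delay Credit: +170 days → 27 October 2033.
Product Clearance Extension: 1314 days claimed exceeds the 958-day cap, so +958 days → 11 June 2036.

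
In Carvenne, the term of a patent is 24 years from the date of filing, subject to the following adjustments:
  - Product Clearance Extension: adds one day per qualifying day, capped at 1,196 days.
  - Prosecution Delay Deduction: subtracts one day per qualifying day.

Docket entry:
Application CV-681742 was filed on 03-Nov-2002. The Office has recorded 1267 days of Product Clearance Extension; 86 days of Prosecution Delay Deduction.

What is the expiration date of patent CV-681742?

2029-11-17

Base term: filing date + 24 years → 3 November 2026.
Product Clearance Extension: 1267 days claimed exceeds the 1196-day cap, so +1196 days → 11 February 2030.
Prosecution Delay Deduction: −86 days → 17 November 2029.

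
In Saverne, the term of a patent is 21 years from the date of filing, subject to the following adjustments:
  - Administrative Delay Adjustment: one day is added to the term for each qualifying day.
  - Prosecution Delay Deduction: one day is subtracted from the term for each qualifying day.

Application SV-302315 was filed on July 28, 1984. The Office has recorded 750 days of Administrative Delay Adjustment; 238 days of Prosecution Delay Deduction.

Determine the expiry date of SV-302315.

2006-12-22

Base term: filing date + 21 years → 28 July 2005.
Administrative Delay Adjustment: +750 days → 17 August 2007.
Prosecution Delay Deduction: −238 days → 22 December 2006.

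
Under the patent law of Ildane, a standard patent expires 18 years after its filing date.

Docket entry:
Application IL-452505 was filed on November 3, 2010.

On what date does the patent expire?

2028-11-03

Filing date + 18 years → 3 November 2028.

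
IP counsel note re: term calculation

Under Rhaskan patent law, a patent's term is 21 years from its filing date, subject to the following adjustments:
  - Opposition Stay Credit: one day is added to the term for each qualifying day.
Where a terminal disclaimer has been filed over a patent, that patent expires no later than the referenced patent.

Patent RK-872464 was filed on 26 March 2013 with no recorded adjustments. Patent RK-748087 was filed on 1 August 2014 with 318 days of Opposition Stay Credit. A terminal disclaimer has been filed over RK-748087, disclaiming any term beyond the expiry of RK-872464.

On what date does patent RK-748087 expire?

Natural term of RK-748087:
  Base: filing + 21 years → 1 August 2035.
  Opposition Stay Credit: +318 days → 14 June 2036.
Expiry of referenced patent RK-872464:
  Base: filing + 21 years → 26 March 2034.
Terminal disclaimer: RK-748087 expires on the earlier of 14 June 2036 and 26 March 2034.

2034-03-26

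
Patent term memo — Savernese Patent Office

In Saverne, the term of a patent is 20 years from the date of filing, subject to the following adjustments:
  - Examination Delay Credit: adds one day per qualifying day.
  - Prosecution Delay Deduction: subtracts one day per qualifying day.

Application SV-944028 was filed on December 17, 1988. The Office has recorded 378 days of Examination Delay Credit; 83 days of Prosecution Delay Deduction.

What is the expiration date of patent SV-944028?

2009-10-08

Base term: filing date + 20 years → 17 December 2008.
Examination Delay Credit: +378 days → 30 December 2009.
Prosecution Delay Deduction: −83 days → 8 October 2009.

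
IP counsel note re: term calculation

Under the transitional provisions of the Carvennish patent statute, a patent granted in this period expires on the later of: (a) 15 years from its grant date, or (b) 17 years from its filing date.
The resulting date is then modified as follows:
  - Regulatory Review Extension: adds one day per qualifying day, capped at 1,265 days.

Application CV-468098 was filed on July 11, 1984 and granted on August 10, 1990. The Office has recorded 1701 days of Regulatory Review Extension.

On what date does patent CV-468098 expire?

(a) grant + 15 years → 10 August 2005.
(b) filing + 17 years → 11 July 2001.
Later of the two: 10 August 2005.
Regulatory Review Extension: 1701 days claimed exceeds the 1265-day cap, so +1265 days → 26 January 2009.

January 26, 2009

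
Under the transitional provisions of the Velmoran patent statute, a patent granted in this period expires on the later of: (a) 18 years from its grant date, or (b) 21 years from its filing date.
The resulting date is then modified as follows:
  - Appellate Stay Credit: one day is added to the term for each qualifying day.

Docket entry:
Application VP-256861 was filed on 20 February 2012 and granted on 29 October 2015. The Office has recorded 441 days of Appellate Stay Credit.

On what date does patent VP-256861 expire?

2035-01-13

(a) grant + 18 years → 29 October 2033.
(b) filing + 21 years → 20 February 2033.
Later of the two: 29 October 2033.
Appellate Stay Credit: +441 days → 13 January 2035.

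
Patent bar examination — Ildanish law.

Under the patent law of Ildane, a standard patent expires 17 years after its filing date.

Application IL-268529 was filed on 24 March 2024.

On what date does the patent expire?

Filing date + 17 years → 24 March 2041.

2041-03-24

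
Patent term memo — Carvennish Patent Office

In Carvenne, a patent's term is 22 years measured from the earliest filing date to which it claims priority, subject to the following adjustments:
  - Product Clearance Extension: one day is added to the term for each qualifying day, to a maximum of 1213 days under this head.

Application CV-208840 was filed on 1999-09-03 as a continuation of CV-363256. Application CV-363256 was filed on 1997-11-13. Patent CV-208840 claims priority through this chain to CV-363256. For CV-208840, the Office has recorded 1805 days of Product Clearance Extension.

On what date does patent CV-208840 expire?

March 10, 2023

Earliest priority filing: 13 November 1997.
Base term: 13 November 1997 + 22 years → 13 November 2019.
Product Clearance Extension: 1805 days claimed exceeds the 1213-day cap, so +1213 days → 10 March 2023.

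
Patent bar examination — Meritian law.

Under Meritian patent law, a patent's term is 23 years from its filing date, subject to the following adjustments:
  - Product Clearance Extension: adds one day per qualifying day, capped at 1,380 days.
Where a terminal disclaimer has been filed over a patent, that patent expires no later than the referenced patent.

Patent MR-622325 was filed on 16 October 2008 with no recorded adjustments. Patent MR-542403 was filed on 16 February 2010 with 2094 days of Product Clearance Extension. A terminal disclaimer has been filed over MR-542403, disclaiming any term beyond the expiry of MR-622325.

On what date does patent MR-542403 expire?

2031-10-16

Natural term of MR-542403:
  Base: filing + 23 years → 16 February 2033.
  Product Clearance Extension: 2094 days claimed exceeds the 1380-day cap, so +1380 days → 27 November 2036.
Expiry of referenced patent MR-622325:
  Base: filing + 23 years → 16 October 2031.
Terminal disclaimer: MR-542403 expires on the earlier of 27 November 2036 and 16 October 2031.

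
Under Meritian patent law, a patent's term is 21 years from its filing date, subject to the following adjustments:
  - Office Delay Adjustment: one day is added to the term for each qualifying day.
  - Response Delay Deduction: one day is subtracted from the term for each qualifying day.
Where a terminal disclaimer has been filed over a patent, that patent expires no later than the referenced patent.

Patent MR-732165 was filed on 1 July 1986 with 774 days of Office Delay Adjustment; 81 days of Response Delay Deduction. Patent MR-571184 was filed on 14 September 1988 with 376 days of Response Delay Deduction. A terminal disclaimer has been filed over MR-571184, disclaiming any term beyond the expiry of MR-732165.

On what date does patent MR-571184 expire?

September 3, 2008

Natural term of MR-571184:
  Base: filing + 21 years → 14 September 2009.
  Response Delay Deduction: −376 days → 3 September 2008.
Expiry of referenced patent MR-732165:
  Base: filing + 21 years → 1 July 2007.
  Office Delay Adjustment: +774 days → 13 August 2009.
  Response Delay Deduction: −81 days → 24 May 2009.
Terminal disclaimer: MR-571184 expires on the earlier of 3 September 2008 and 24 May 2009.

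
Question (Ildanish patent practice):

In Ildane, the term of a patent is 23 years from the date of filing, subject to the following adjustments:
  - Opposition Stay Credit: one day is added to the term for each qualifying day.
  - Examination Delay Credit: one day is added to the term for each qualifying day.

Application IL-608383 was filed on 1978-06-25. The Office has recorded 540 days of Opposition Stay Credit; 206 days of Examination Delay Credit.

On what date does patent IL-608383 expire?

July 11, 2003

Base term: filing date + 23 years → 25 June 2001.
Opposition Stay Credit: +540 days → 17 December 2002.
Examination Delay Credit: +206 days → 11 July 2003.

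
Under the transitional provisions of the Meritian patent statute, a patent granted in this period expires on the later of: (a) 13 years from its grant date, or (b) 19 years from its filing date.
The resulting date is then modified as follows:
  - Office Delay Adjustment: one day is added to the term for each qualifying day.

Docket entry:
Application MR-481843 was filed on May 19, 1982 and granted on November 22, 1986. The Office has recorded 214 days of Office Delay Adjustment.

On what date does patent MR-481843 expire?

(a) grant + 13 years → 22 November 1999.
(b) filing + 19 years → 19 May 2001.
Later of the two: 19 May 2001.
Office Delay Adjustment: +214 days → 19 December 2001.

December 19, 2001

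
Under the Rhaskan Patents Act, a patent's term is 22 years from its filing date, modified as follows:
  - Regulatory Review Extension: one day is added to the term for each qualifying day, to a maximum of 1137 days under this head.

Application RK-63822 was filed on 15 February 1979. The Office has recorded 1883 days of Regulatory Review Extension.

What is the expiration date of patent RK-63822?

Base term: filing date + 22 years → 15 February 2001.
Regulatory Review Extension: 1883 days claimed exceeds the 1137-day cap, so +1137 days → 28 March 2004.

2004-03-28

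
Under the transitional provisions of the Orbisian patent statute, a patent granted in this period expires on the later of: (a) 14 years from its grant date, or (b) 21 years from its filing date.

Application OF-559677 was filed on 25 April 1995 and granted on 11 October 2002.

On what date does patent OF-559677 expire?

(a) grant + 14 years → 11 October 2016.
(b) filing + 21 years → 25 April 2016.
Later of the two: 11 October 2016.

October 11, 2016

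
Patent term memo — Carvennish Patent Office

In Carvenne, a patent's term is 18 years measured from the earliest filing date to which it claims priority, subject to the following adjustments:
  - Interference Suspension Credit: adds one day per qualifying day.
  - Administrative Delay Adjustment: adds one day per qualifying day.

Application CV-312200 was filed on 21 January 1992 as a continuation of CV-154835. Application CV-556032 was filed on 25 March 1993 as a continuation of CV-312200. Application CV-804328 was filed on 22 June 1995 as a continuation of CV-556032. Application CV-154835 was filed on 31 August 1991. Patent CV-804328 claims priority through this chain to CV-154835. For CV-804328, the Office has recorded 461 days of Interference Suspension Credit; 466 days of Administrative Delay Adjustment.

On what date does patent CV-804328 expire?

March 15, 2012

Earliest priority filing: 31 August 1991.
Base term: 31 August 1991 + 18 years → 31 August 2009.
Interference Suspension Credit: +461 days → 5 December 2010.
Administrative Delay Adjustment: +466 days → 15 March 2012.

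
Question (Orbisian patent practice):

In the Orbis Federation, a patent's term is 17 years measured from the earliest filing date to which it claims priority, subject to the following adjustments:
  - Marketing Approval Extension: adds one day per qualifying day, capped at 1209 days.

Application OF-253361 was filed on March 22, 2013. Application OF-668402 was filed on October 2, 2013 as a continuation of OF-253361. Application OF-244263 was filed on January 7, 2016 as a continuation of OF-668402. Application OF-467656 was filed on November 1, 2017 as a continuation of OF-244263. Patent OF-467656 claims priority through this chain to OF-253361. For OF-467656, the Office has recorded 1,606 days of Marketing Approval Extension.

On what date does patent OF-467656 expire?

Earliest priority filing: 22 March 2013.
Base term: 22 March 2013 + 17 years → 22 March 2030.
Marketing Approval Extension: 1606 days claimed exceeds the 1209-day cap, so +1209 days → 13 July 2033.

2033-07-13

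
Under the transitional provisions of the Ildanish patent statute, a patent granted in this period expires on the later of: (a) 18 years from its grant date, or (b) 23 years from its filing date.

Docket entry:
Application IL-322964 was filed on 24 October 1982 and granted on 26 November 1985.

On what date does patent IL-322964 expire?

October 24, 2005

(a) grant + 18 years → 26 November 2003.
(b) filing + 23 years → 24 October 2005.
Later of the two: 24 October 2005.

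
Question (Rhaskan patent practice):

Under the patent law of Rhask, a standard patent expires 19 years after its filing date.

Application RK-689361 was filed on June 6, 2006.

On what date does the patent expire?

Filing date + 19 years → 6 June 2025.

June 6, 2025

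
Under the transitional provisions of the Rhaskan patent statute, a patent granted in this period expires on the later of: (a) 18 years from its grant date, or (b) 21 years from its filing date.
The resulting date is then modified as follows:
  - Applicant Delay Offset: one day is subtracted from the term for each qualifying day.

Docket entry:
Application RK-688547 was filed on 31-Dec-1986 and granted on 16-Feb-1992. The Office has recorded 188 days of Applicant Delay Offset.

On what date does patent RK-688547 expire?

(a) grant + 18 years → 16 February 2010.
(b) filing + 21 years → 31 December 2007.
Later of the two: 16 February 2010.
Applicant Delay Offset: −188 days → 12 August 2009.

2009-08-12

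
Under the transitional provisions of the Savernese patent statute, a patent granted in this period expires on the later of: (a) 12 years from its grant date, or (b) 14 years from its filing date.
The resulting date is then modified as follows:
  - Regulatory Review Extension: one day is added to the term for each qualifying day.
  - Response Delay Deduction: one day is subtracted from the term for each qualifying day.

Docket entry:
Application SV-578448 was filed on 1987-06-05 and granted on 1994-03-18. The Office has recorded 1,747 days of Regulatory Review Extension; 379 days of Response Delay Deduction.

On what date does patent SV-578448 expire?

2009-12-15

(a) grant + 12 years → 18 March 2006.
(b) filing + 14 years → 5 June 2001.
Later of the two: 18 March 2006.
Regulatory Review Extension: +1747 days → 29 December 2010.
Response Delay Deduction: −379 days → 15 December 2009.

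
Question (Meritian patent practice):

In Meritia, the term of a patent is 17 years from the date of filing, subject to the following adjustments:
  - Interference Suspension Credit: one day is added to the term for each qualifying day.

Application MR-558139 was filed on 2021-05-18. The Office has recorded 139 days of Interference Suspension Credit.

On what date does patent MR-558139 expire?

Base term: filing date + 17 years → 18 May 2038.
Interference Suspension Credit: +139 days → 4 October 2038.

2038-10-04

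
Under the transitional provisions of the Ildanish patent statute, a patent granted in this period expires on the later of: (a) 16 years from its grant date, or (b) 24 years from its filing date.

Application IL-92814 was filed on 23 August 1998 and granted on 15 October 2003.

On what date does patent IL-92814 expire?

(a) grant + 16 years → 15 October 2019.
(b) filing + 24 years → 23 August 2022.
Later of the two: 23 August 2022.

August 23, 2022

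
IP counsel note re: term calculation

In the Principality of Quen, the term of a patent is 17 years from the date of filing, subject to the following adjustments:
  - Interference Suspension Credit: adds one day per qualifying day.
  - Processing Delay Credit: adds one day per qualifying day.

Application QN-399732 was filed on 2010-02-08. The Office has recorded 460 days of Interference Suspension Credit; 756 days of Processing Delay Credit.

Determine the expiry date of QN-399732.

Base term: filing date + 17 years → 8 February 2027.
Interference Suspension Credit: +460 days → 13 May 2028.
Processing Delay Credit: +756 days → 8 June 2030.

2030-06-08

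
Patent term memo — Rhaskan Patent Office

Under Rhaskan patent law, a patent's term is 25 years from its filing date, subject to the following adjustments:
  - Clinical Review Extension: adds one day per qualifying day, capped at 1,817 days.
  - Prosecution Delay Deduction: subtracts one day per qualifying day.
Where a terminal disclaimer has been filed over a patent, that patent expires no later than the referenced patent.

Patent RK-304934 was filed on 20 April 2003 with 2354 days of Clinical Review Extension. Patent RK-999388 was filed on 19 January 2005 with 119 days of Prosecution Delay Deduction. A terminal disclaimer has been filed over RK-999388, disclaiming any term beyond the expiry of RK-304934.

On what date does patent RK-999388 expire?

September 22, 2029

Natural term of RK-999388:
  Base: filing + 25 years → 19 January 2030.
  Prosecution Delay Deduction: −119 days → 22 September 2029.
Expiry of referenced patent RK-304934:
  Base: filing + 25 years → 20 April 2028.
  Clinical Review Extension: 2354 days claimed exceeds the 1817-day cap, so +1817 days → 11 April 2033.
Terminal disclaimer: RK-999388 expires on the earlier of 22 September 2029 and 11 April 2033.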